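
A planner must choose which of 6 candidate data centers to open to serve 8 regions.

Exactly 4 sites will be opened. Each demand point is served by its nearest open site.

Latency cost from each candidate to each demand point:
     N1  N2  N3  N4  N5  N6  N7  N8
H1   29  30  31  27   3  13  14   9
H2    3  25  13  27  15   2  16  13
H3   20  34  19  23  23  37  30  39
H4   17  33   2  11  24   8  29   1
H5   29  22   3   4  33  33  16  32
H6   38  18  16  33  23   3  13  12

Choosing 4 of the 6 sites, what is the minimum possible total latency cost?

51

Open {H1, H2, H4, H5}.
  N1→H2 3, N2→H5 22, N3→H4 2, N4→H5 4, N5→H1 3, N6→H2 2, N7→H1 14, N8→H4 1  ⇒ total 51.
Compare {H1, H2, H4, H6}: total 53.
Compare {H1, H2, H5, H6}: total 55.
No size-4 selection does better; minimum is 51.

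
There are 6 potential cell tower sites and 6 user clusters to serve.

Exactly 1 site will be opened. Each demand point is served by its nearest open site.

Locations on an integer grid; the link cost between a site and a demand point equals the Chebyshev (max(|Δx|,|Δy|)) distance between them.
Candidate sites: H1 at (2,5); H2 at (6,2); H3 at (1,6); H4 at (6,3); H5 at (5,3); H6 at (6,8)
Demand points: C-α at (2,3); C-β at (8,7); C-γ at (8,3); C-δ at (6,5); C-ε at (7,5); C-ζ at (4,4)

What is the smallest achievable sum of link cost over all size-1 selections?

15

Open {H5}.
  C-α→H5 3, C-β→H5 4, C-γ→H5 3, C-δ→H5 2, C-ε→H5 2, C-ζ→H5 1  ⇒ total 15.
Compare {H4}: total 16.
Compare {H2}: total 19.
No size-1 selection does better; minimum is 15.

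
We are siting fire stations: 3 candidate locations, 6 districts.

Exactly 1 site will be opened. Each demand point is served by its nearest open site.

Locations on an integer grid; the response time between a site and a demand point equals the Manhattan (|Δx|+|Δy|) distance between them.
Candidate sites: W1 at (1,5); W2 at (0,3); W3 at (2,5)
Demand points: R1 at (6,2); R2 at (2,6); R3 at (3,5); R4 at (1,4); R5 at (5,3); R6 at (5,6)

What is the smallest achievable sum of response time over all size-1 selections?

Open {W3}.
  R1→W3 7, R2→W3 1, R3→W3 1, R4→W3 2, R5→W3 5, R6→W3 4  ⇒ total 20.
Compare {W1}: total 24.
Compare {W2}: total 32.

20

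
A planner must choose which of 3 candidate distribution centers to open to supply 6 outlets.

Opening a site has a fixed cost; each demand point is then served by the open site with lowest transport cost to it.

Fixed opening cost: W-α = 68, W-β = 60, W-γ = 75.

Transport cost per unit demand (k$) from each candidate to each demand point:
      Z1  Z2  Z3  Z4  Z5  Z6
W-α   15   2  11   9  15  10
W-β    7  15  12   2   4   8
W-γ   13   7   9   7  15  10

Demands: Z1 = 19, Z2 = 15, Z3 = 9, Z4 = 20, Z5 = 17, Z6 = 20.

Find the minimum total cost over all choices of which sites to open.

658

Open {W-α, W-β}: assign each demand point to its cheapest open site.
  Z1→W-β 19×7=133, Z2→W-α 15×2=30, Z3→W-α 9×11=99, Z4→W-β 20×2=40, Z5→W-β 17×4=68, Z6→W-β 20×8=160
  transport cost 530, fixed 128 → total 658.
Compare {W-α, W-β, W-γ}: transport cost 512 + fixed 203 = 715.
Compare {W-β, W-γ}: transport cost 587 + fixed 135 = 722.
Compare {W-β}: transport cost 734 + fixed 60 = 794.
All other subsets cost ≥ 715. Minimum total cost: 658.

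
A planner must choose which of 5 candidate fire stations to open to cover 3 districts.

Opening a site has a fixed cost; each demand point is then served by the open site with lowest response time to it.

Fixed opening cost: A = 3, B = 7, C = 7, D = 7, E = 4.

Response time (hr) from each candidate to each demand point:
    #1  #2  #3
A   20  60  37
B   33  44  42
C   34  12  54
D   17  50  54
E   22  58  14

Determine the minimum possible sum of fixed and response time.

Open {C, E}: assign each demand point to its cheapest open site.
  #1→E 22, #2→C 12, #3→E 14
  response time 48, fixed 11 → total 59.
Compare {A, C, E}: response time 46 + fixed 14 = 60.
Compare {C, D, E}: response time 43 + fixed 18 = 61.
Compare {A, C, D, E}: response time 43 + fixed 21 = 64.
All other subsets cost ≥ 60. Minimum total cost: 59.

59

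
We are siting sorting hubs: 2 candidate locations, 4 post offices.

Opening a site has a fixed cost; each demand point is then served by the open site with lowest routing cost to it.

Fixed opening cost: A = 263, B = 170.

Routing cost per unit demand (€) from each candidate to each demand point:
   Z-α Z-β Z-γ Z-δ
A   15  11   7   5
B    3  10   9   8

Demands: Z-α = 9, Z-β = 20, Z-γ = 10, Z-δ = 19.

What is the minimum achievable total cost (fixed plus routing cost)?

Open {B}: assign each demand point to its cheapest open site.
  Z-α→B 9×3=27, Z-β→B 20×10=200, Z-γ→B 10×9=90, Z-δ→B 19×8=152
  routing cost 469, fixed 170 → total 639.
Compare {A}: routing cost 520 + fixed 263 = 783.
Compare {A, B}: routing cost 392 + fixed 433 = 825.

639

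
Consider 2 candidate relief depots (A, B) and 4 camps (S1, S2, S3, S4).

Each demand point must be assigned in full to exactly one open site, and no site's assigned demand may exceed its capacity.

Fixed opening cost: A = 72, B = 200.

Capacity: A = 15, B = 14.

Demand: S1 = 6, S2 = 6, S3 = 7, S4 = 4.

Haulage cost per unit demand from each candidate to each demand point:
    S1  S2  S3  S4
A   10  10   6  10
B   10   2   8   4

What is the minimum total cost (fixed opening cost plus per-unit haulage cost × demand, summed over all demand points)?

402

Open {A, B}; cheapest assignment that respects the capacities:
  A (cap 15, load 13): S1, S3 — cost 6×10 + 7×6 = 102
  B (cap 14, load 10): S2, S4 — cost 6×2 + 4×4 = 28
  Shipping 130, fixed 272 → total 402.
  Any other capacity-feasible assignment to {A, B} ships for at least 130.
Total demand is 23 and no other set of sites has combined capacity ≥ 23, so {A, B} is the only feasible choice of open sites. Minimum: 402.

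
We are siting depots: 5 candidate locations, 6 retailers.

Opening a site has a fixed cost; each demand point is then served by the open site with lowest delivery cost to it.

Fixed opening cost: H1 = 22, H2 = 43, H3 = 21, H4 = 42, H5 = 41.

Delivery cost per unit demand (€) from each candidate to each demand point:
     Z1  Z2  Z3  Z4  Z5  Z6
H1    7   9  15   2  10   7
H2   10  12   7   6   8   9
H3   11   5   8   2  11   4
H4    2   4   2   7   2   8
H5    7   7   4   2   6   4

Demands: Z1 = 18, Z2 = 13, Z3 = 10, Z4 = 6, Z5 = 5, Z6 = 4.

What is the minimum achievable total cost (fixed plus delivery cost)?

Open {H3, H4}: assign each demand point to its cheapest open site.
  Z1→H4 18×2=36, Z2→H4 13×4=52, Z3→H4 10×2=20, Z4→H3 6×2=12, Z5→H4 5×2=10, Z6→H3 4×4=16
  delivery cost 146, fixed 63 → total 209.
Compare {H1, H4}: delivery cost 158 + fixed 64 = 222.
Compare {H4, H5}: delivery cost 146 + fixed 83 = 229.
Compare {H1, H3, H4}: delivery cost 146 + fixed 85 = 231.
All other subsets cost ≥ 222. Minimum total cost: 209.

209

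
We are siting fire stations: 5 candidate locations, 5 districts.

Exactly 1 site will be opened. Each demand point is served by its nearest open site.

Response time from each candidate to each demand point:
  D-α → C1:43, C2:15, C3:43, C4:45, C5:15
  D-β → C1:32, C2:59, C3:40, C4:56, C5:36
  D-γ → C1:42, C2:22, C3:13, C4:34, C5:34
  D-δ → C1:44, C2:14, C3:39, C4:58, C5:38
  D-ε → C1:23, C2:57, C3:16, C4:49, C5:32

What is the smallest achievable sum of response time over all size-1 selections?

145

Open {D-γ}.
  C1→D-γ 42, C2→D-γ 22, C3→D-γ 13, C4→D-γ 34, C5→D-γ 34  ⇒ total 145.
Compare {D-α}: total 161.
Compare {D-ε}: total 177.
No size-1 selection does better; minimum is 145.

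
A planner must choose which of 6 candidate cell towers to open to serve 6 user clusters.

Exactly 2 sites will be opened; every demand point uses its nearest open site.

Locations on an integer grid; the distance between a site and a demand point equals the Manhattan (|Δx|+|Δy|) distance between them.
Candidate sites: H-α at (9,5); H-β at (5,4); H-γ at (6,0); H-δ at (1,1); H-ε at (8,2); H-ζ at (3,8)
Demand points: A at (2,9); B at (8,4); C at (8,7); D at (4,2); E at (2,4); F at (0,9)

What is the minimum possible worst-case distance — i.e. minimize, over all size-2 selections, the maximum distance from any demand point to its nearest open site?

5

Open {H-ε, H-ζ}.
  Farthest demand point is C at distance 5 (to H-ε); all others are ≤ 5.
With {H-β, H-ζ} the worst case is 6.
With {H-γ, H-ζ} the worst case is 6.
No size-2 selection achieves below 5.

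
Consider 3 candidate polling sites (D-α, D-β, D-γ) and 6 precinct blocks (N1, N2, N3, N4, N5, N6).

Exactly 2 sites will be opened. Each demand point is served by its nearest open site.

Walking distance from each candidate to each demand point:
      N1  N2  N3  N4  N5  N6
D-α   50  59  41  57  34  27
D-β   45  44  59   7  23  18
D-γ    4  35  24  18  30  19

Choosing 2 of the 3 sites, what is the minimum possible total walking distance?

Open {D-β, D-γ}.
  N1→D-γ 4, N2→D-γ 35, N3→D-γ 24, N4→D-β 7, N5→D-β 23, N6→D-β 18  ⇒ total 111.
Compare {D-α, D-γ}: total 130.
Compare {D-α, D-β}: total 178.

111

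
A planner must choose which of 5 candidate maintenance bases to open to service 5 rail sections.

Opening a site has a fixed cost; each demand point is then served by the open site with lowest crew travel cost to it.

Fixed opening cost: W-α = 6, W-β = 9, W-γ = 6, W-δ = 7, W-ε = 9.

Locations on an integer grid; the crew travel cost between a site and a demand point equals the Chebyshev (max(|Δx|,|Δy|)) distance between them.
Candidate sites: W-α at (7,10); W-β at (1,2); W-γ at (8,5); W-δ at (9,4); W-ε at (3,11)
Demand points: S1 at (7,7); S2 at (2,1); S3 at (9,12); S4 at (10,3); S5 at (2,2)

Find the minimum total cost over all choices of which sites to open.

Open {W-β, W-γ}: assign each demand point to its cheapest open site.
  S1→W-γ 2, S2→W-β 1, S3→W-γ 7, S4→W-γ 2, S5→W-β 1
  crew travel cost 13, fixed 15 → total 28.
Compare {W-γ}: crew travel cost 23 + fixed 6 = 29.
Compare {W-α, W-β}: crew travel cost 14 + fixed 15 = 29.
Compare {W-α, W-β, W-γ}: crew travel cost 8 + fixed 21 = 29.
All other subsets cost ≥ 29. Minimum total cost: 28.

28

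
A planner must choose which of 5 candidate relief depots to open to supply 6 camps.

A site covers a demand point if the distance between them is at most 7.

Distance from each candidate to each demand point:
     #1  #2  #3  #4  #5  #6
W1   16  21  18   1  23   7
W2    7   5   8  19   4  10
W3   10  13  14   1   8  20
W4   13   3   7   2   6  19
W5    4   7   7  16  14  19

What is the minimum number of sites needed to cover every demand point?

3

Coverage sets (demand points within 7 of each site):
  W1: {#4, #6}
  W2: {#1, #2, #5}
  W3: {#4}
  W4: {#2, #3, #4, #5}
  W5: {#1, #2, #3}
No 2 sites suffice: every size-2 union leaves at least one demand point uncovered.
But {W1, W2, W4} covers everything, so the minimum is 3.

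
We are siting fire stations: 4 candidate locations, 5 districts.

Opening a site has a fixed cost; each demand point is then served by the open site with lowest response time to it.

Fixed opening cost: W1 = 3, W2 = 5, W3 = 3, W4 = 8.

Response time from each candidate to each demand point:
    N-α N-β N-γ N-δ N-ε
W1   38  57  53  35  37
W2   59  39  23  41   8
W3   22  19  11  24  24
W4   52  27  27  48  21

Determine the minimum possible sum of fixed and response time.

92

Open {W2, W3}: assign each demand point to its cheapest open site.
  N-α→W3 22, N-β→W3 19, N-γ→W3 11, N-δ→W3 24, N-ε→W2 8
  response time 84, fixed 8 → total 92.
Compare {W1, W2, W3}: response time 84 + fixed 11 = 95.
Compare {W2, W3, W4}: response time 84 + fixed 16 = 100.
Compare {W3}: response time 100 + fixed 3 = 103.
All other subsets cost ≥ 95. Minimum total cost: 92.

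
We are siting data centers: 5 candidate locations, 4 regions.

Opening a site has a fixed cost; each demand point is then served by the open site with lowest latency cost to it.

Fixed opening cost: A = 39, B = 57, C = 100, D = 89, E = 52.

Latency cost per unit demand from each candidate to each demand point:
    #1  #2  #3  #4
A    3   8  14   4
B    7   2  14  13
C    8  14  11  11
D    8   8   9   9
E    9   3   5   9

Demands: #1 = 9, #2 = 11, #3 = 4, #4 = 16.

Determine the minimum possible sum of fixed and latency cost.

Open {A, E}: assign each demand point to its cheapest open site.
  #1→A 9×3=27, #2→E 11×3=33, #3→E 4×5=20, #4→A 16×4=64
  latency cost 144, fixed 91 → total 235.
Compare {A, B}: latency cost 169 + fixed 96 = 265.
Compare {A}: latency cost 235 + fixed 39 = 274.
Compare {A, B, E}: latency cost 133 + fixed 148 = 281.
All other subsets cost ≥ 265. Minimum total cost: 235.

235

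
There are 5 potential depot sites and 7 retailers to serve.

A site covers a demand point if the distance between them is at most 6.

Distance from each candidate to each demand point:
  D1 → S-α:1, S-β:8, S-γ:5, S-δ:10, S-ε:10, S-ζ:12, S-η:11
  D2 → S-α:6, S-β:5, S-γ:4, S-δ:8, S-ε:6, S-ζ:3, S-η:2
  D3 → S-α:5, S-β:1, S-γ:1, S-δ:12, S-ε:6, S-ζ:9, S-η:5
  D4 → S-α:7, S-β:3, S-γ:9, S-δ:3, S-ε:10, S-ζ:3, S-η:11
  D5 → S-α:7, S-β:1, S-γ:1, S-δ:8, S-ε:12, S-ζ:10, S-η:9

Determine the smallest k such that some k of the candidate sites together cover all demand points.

Coverage sets (demand points within 6 of each site):
  D1: {S-α, S-γ}
  D2: {S-α, S-β, S-γ, S-ε, S-ζ, S-η}
  D3: {S-α, S-β, S-γ, S-ε, S-η}
  D4: {S-β, S-δ, S-ζ}
  D5: {S-β, S-γ}
No single site covers all 7 demand points.
But {D2, D4} covers everything, so the minimum is 2.

2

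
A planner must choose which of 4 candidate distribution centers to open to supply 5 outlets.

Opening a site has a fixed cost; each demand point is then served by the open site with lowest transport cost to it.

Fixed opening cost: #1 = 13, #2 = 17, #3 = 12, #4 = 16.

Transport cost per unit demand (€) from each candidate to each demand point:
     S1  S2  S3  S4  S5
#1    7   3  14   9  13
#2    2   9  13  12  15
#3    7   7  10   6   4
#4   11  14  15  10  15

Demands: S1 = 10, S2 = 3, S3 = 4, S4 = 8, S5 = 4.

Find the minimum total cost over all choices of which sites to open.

Open {#2, #3}: assign each demand point to its cheapest open site.
  S1→#2 10×2=20, S2→#3 3×7=21, S3→#3 4×10=40, S4→#3 8×6=48, S5→#3 4×4=16
  transport cost 145, fixed 29 → total 174.
Compare {#1, #2, #3}: transport cost 133 + fixed 42 = 175.
Compare {#2, #3, #4}: transport cost 145 + fixed 45 = 190.
Compare {#1, #2, #3, #4}: transport cost 133 + fixed 58 = 191.
All other subsets cost ≥ 175. Minimum total cost: 174.

174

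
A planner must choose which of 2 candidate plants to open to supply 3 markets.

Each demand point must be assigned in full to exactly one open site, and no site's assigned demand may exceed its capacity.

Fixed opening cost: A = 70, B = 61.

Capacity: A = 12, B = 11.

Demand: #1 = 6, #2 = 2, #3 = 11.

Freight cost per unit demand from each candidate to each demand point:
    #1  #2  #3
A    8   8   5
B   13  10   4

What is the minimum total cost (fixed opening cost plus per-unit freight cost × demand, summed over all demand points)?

Open {A, B}; cheapest assignment that respects the capacities:
  A (cap 12, load 8): #1, #2 — cost 6×8 + 2×8 = 64
  B (cap 11, load 11): #3 — cost 11×4 = 44
  Shipping 108, fixed 131 → total 239.
  Any other capacity-feasible assignment to {A, B} ships for at least 108.
Total demand is 19 and no other set of sites has combined capacity ≥ 19, so {A, B} is the only feasible choice of open sites. Minimum: 239.

239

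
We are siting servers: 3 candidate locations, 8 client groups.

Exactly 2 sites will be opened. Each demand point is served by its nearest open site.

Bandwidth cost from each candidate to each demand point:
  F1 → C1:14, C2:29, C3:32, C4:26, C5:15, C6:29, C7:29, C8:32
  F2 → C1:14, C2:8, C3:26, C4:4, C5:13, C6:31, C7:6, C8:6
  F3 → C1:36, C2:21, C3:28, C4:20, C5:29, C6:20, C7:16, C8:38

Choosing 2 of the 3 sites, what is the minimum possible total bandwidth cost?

97

Open {F2, F3}.
  C1→F2 14, C2→F2 8, C3→F2 26, C4→F2 4, C5→F2 13, C6→F3 20, C7→F2 6, C8→F2 6  ⇒ total 97.
Compare {F1, F2}: total 106.
Compare {F1, F3}: total 166.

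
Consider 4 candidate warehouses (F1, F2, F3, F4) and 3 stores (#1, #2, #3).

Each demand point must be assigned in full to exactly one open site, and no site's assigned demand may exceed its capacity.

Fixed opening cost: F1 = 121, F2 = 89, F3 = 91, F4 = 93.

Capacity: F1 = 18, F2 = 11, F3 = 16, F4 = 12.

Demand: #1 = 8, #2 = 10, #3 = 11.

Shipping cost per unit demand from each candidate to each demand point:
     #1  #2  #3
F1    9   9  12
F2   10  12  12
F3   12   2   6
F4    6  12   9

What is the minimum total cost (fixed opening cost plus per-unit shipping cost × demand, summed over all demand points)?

Open {F1, F3}; cheapest assignment that respects the capacities:
  F1 (cap 18, load 18): #1, #2 — cost 8×9 + 10×9 = 162
  F3 (cap 16, load 11): #3 — cost 11×6 = 66
  Shipping 228, fixed 212 → total 440.
  Any other capacity-feasible assignment to {F1, F3} ships for at least 228.
Compare {F2, F3, F4}: its best feasible assignment gives total 472.
Compare {F1, F4}: its best feasible assignment gives total 475.
Every other set of open sites that can feasibly serve all demand totals ≥ 472 even under its best assignment. Minimum: 440.

440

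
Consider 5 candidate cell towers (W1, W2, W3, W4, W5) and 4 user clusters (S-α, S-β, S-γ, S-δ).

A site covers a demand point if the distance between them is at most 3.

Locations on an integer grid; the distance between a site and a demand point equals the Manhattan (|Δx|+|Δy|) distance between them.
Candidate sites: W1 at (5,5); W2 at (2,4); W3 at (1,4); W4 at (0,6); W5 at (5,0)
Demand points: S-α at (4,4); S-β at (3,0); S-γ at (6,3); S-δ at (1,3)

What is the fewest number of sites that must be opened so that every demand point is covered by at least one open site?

3

Coverage sets (demand points within 3 of each site):
  W1: {S-α, S-γ}
  W2: {S-α, S-δ}
  W3: {S-α, S-δ}
  W4: {}
  W5: {S-β}
No 2 sites suffice: every size-2 union leaves at least one demand point uncovered.
But {W1, W2, W5} covers everything, so the minimum is 3.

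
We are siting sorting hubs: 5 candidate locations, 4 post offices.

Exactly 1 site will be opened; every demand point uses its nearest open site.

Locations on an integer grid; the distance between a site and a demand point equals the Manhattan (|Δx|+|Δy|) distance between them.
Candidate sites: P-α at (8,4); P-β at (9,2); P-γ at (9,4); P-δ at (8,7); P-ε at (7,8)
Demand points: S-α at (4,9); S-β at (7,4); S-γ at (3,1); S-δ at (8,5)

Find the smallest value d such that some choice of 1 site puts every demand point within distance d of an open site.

9

Open {P-α}.
  Farthest demand point is S-α at distance 9 (to P-α); all others are ≤ 9.
With {P-γ} the worst case is 10.
With {P-δ} the worst case is 11.
No size-1 selection achieves below 9.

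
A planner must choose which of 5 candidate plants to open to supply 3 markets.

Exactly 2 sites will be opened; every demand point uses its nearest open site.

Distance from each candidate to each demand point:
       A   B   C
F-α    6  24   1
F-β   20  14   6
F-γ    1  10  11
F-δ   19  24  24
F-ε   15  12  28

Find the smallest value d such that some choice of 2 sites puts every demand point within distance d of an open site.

10

Open {F-α, F-γ}.
  Farthest demand point is B at distance 10 (to F-γ); all others are ≤ 10.
With {F-β, F-γ} the worst case is 10.
With {F-γ, F-δ} the worst case is 11.
No size-2 selection achieves below 10.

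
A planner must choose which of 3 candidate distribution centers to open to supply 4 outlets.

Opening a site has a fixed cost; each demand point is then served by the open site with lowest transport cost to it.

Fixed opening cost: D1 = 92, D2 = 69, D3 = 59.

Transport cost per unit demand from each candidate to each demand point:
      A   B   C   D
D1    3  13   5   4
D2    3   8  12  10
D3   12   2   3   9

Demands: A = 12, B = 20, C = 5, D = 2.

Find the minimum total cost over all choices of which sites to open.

Open {D2, D3}: assign each demand point to its cheapest open site.
  A→D2 12×3=36, B→D3 20×2=40, C→D3 5×3=15, D→D3 2×9=18
  transport cost 109, fixed 128 → total 237.
Compare {D1, D3}: transport cost 99 + fixed 151 = 250.
Compare {D3}: transport cost 217 + fixed 59 = 276.
Compare {D1, D2, D3}: transport cost 99 + fixed 220 = 319.
All other subsets cost ≥ 250. Minimum total cost: 237.

237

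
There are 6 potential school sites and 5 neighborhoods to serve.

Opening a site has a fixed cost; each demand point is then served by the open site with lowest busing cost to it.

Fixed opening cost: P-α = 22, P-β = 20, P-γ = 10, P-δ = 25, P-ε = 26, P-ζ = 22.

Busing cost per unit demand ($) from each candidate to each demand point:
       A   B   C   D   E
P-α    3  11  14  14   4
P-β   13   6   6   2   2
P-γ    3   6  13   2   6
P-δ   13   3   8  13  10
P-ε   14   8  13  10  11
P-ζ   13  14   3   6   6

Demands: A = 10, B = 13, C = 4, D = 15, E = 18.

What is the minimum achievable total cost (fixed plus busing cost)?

Open {P-β, P-γ, P-δ}: assign each demand point to its cheapest open site.
  A→P-γ 10×3=30, B→P-δ 13×3=39, C→P-β 4×6=24, D→P-β 15×2=30, E→P-β 18×2=36
  busing cost 159, fixed 55 → total 214.
Compare {P-β, P-γ, P-δ, P-ζ}: busing cost 147 + fixed 77 = 224.
Compare {P-α, P-β, P-δ}: busing cost 159 + fixed 67 = 226.
Compare {P-β, P-γ}: busing cost 198 + fixed 30 = 228.
All other subsets cost ≥ 224. Minimum total cost: 214.

214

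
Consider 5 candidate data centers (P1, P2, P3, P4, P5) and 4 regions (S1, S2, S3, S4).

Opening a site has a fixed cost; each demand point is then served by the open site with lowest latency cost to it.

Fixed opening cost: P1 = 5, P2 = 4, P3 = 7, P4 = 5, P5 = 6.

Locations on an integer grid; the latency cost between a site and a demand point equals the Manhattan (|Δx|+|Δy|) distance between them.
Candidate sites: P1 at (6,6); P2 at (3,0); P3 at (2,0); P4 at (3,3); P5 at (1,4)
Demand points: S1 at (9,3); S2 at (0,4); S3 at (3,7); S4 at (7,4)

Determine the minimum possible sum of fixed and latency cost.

24

Open {P4}: assign each demand point to its cheapest open site.
  S1→P4 6, S2→P4 4, S3→P4 4, S4→P4 5
  latency cost 19, fixed 5 → total 24.
Compare {P1, P5}: latency cost 14 + fixed 11 = 25.
Compare {P1}: latency cost 21 + fixed 5 = 26.
Compare {P5}: latency cost 21 + fixed 6 = 27.
All other subsets cost ≥ 25. Minimum total cost: 24.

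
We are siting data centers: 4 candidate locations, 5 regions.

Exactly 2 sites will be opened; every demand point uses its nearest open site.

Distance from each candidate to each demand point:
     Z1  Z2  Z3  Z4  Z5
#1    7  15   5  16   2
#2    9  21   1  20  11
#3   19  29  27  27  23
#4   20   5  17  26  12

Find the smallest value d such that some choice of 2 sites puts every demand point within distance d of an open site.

16

Open {#1, #2}.
  Farthest demand point is Z4 at distance 16 (to #1); all others are ≤ 16.
With {#1, #3} the worst case is 16.
With {#1, #4} the worst case is 16.
No size-2 selection achieves below 16.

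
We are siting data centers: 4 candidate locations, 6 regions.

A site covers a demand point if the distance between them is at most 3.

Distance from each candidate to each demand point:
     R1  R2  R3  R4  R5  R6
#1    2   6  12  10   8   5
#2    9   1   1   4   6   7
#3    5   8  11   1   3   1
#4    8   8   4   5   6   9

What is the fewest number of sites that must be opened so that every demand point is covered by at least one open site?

3

Coverage sets (demand points within 3 of each site):
  #1: {R1}
  #2: {R2, R3}
  #3: {R4, R5, R6}
  #4: {}
No 2 sites suffice: every size-2 union leaves at least one demand point uncovered.
But {#1, #2, #3} covers everything, so the minimum is 3.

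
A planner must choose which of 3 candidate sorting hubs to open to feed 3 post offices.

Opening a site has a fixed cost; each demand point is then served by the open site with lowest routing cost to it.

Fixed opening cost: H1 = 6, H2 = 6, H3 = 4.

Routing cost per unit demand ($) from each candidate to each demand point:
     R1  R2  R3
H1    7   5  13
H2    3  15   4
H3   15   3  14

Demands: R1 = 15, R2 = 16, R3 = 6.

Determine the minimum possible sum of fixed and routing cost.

127

Open {H2, H3}: assign each demand point to its cheapest open site.
  R1→H2 15×3=45, R2→H3 16×3=48, R3→H2 6×4=24
  routing cost 117, fixed 10 → total 127.
Compare {H1, H2, H3}: routing cost 117 + fixed 16 = 133.
Compare {H1, H2}: routing cost 149 + fixed 12 = 161.
Compare {H1, H3}: routing cost 231 + fixed 10 = 241.
All other subsets cost ≥ 133. Minimum total cost: 127.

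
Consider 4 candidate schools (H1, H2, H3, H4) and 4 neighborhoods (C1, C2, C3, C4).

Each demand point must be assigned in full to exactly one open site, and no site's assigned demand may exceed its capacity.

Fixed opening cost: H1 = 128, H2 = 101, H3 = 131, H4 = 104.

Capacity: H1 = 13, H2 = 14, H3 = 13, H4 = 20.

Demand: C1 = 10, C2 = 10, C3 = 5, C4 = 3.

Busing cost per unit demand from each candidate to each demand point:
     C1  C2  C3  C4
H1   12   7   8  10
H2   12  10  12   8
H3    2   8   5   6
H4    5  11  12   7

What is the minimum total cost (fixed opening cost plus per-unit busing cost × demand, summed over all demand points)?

433

Open {H1, H4}; cheapest assignment that respects the capacities:
  H1 (cap 13, load 10): C2 — cost 10×7 = 70
  H4 (cap 20, load 18): C1, C3, C4 — cost 10×5 + 5×12 + 3×7 = 131
  Shipping 201, fixed 232 → total 433.
  Any other capacity-feasible assignment to {H1, H4} ships for at least 201.
Compare {H2, H4}: its best feasible assignment gives total 436.
Compare {H3, H4}: its best feasible assignment gives total 438.
Every other set of open sites that can feasibly serve all demand totals ≥ 436 even under its best assignment. Minimum: 433.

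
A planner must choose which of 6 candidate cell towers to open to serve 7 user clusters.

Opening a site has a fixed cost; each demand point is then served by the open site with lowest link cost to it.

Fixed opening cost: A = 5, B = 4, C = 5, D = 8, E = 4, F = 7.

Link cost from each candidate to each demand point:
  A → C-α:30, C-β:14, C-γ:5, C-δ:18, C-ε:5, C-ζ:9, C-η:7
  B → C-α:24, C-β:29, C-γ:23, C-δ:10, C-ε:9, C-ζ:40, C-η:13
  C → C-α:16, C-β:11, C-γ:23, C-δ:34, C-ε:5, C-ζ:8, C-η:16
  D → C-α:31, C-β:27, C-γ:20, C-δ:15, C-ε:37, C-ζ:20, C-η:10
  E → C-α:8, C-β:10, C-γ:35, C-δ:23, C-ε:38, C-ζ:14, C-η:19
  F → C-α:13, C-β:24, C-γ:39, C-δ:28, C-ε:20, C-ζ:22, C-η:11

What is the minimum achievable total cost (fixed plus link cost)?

Open {A, B, E}: assign each demand point to its cheapest open site.
  C-α→E 8, C-β→E 10, C-γ→A 5, C-δ→B 10, C-ε→A 5, C-ζ→A 9, C-η→A 7
  link cost 54, fixed 13 → total 67.
Compare {A, E}: link cost 62 + fixed 9 = 71.
Compare {A, B, C, E}: link cost 53 + fixed 18 = 71.
Compare {A, B, E, F}: link cost 54 + fixed 20 = 74.
All other subsets cost ≥ 71. Minimum total cost: 67.

67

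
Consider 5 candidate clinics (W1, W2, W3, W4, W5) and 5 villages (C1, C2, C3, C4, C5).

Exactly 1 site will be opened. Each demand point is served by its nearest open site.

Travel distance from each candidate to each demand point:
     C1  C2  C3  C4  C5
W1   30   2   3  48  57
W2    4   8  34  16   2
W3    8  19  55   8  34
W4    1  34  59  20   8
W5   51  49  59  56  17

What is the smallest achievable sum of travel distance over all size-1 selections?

64

Open {W2}.
  C1→W2 4, C2→W2 8, C3→W2 34, C4→W2 16, C5→W2 2  ⇒ total 64.
Compare {W4}: total 122.
Compare {W3}: total 124.
No size-1 selection does better; minimum is 64.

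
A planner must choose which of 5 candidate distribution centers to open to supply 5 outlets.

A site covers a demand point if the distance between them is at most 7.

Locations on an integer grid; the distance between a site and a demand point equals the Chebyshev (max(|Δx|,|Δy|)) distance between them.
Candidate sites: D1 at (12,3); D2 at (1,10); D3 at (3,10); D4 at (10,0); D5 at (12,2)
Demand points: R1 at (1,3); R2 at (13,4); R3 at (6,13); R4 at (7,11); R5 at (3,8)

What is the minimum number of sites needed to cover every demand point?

2

Coverage sets (demand points within 7 of each site):
  D1: {R2}
  D2: {R1, R3, R4, R5}
  D3: {R1, R3, R4, R5}
  D4: {R2}
  D5: {R2}
No single site covers all 5 demand points.
But {D1, D2} covers everything, so the minimum is 2.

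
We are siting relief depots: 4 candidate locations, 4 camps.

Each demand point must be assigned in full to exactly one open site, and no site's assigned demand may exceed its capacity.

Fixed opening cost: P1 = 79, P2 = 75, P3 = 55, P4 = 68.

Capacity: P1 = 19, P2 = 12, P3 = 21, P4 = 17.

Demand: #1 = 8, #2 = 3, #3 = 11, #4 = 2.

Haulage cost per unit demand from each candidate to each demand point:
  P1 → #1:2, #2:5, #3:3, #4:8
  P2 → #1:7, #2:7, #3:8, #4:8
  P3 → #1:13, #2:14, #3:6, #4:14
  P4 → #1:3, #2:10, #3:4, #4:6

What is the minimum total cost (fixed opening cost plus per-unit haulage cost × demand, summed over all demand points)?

Open {P1, P4}; cheapest assignment that respects the capacities:
  P1 (cap 19, load 14): #2, #3 — cost 3×5 + 11×3 = 48
  P4 (cap 17, load 10): #1, #4 — cost 8×3 + 2×6 = 36
  Shipping 84, fixed 147 → total 231.
  Any other capacity-feasible assignment to {P1, P4} ships for at least 84.
Compare {P1, P2}: its best feasible assignment gives total 240.
Compare {P1, P3}: its best feasible assignment gives total 247.
Every other set of open sites that can feasibly serve all demand totals ≥ 240 even under its best assignment. Minimum: 231.

231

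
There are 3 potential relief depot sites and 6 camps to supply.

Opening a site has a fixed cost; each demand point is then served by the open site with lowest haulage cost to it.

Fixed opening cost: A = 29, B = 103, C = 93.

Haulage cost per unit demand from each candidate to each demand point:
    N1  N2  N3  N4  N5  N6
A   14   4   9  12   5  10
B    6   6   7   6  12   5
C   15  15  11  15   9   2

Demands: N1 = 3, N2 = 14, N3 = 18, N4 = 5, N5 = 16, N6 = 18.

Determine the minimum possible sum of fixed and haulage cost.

Open {A, B}: assign each demand point to its cheapest open site.
  N1→B 3×6=18, N2→A 14×4=56, N3→B 18×7=126, N4→B 5×6=30, N5→A 16×5=80, N6→B 18×5=90
  haulage cost 400, fixed 132 → total 532.
Compare {A, C}: haulage cost 436 + fixed 122 = 558.
Compare {A, B, C}: haulage cost 346 + fixed 225 = 571.
Compare {A}: haulage cost 580 + fixed 29 = 609.
All other subsets cost ≥ 558. Minimum total cost: 532.

532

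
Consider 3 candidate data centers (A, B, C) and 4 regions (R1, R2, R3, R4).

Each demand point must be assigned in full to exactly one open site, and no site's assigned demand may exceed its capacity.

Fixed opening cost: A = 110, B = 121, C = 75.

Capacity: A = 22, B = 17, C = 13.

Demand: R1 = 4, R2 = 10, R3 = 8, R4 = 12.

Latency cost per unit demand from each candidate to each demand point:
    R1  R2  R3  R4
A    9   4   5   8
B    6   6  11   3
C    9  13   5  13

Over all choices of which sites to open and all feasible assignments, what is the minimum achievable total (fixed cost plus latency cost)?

Open {A, B}; cheapest assignment that respects the capacities:
  A (cap 22, load 18): R2, R3 — cost 10×4 + 8×5 = 80
  B (cap 17, load 16): R1, R4 — cost 4×6 + 12×3 = 60
  Shipping 140, fixed 231 → total 371.
  Any other capacity-feasible assignment to {A, B} ships for at least 140.
Compare {A, C}: its best feasible assignment gives total 397.
Compare {A, B, C}: its best feasible assignment gives total 446.
Every other set of open sites that can feasibly serve all demand totals ≥ 397 even under its best assignment. Minimum: 371.

371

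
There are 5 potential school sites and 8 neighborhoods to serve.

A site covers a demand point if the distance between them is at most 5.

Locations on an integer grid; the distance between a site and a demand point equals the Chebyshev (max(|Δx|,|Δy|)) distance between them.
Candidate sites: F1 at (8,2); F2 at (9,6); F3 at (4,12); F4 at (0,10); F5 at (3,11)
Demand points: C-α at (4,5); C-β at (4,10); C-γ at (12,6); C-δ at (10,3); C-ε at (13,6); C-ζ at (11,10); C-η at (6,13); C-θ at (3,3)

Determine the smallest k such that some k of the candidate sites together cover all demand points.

Coverage sets (demand points within 5 of each site):
  F1: {C-α, C-γ, C-δ, C-ε, C-θ}
  F2: {C-α, C-β, C-γ, C-δ, C-ε, C-ζ}
  F3: {C-β, C-η}
  F4: {C-α, C-β}
  F5: {C-β, C-η}
No 2 sites suffice: every size-2 union leaves at least one demand point uncovered.
But {F1, F2, F3} covers everything, so the minimum is 3.

3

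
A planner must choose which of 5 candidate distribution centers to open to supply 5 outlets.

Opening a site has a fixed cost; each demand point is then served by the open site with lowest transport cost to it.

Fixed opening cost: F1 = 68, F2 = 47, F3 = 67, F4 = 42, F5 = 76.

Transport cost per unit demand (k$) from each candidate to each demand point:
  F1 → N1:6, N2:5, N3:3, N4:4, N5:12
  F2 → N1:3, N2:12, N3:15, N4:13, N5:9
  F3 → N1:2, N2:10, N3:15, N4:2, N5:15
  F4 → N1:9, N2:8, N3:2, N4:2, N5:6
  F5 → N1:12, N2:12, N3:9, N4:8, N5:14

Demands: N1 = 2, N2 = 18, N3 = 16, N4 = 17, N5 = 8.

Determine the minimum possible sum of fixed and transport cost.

318

Open {F4}: assign each demand point to its cheapest open site.
  N1→F4 2×9=18, N2→F4 18×8=144, N3→F4 16×2=32, N4→F4 17×2=34, N5→F4 8×6=48
  transport cost 276, fixed 42 → total 318.
Compare {F1, F4}: transport cost 216 + fixed 110 = 326.
Compare {F2, F4}: transport cost 264 + fixed 89 = 353.
Compare {F1, F2, F4}: transport cost 210 + fixed 157 = 367.
All other subsets cost ≥ 326. Minimum total cost: 318.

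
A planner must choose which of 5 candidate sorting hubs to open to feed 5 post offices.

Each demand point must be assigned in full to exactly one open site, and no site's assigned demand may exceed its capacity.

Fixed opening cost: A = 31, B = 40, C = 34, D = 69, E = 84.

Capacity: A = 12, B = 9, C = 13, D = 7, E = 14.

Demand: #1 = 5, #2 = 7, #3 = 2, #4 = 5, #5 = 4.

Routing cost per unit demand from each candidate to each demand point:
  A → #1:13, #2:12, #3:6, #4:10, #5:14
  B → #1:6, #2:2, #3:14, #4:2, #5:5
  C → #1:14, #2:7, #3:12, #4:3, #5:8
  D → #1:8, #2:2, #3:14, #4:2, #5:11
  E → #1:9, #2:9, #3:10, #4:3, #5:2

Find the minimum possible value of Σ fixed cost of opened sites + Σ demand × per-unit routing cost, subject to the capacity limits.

Open {A, B, C}; cheapest assignment that respects the capacities:
  A (cap 12, load 2): #3 — cost 2×6 = 12
  B (cap 9, load 9): #1, #5 — cost 5×6 + 4×5 = 50
  C (cap 13, load 12): #2, #4 — cost 7×7 + 5×3 = 64
  Shipping 126, fixed 105 → total 231.
  Any other capacity-feasible assignment to {A, B, C} ships for at least 126.
Compare {B, E}: its best feasible assignment gives total 234.
Compare {B, C, D}: its best feasible assignment gives total 246.
Every other set of open sites that can feasibly serve all demand totals ≥ 234 even under its best assignment. Minimum: 231.

231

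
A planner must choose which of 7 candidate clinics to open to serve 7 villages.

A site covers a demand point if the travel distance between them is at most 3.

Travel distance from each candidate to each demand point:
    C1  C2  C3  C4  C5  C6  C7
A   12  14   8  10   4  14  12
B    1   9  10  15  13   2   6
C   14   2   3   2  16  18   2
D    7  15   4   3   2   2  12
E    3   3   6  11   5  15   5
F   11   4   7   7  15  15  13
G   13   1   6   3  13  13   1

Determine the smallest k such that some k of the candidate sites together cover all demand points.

3

Coverage sets (demand points within 3 of each site):
  A: {}
  B: {C1, C6}
  C: {C2, C3, C4, C7}
  D: {C4, C5, C6}
  E: {C1, C2}
  F: {}
  G: {C2, C4, C7}
No 2 sites suffice: every size-2 union leaves at least one demand point uncovered.
But {B, C, D} covers everything, so the minimum is 3.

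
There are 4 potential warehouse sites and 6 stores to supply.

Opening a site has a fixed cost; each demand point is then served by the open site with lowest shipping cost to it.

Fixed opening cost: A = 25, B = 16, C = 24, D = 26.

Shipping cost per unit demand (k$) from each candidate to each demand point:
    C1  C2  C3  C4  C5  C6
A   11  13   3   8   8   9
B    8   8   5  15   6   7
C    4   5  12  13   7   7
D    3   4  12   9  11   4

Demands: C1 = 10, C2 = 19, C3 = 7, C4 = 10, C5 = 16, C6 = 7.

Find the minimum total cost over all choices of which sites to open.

397

Open {B, D}: assign each demand point to its cheapest open site.
  C1→D 10×3=30, C2→D 19×4=76, C3→B 7×5=35, C4→D 10×9=90, C5→B 16×6=96, C6→D 7×4=28
  shipping cost 355, fixed 42 → total 397.
Compare {A, B, D}: shipping cost 331 + fixed 67 = 398.
Compare {A, D}: shipping cost 363 + fixed 51 = 414.
Compare {B, C, D}: shipping cost 355 + fixed 66 = 421.
All other subsets cost ≥ 398. Minimum total cost: 397.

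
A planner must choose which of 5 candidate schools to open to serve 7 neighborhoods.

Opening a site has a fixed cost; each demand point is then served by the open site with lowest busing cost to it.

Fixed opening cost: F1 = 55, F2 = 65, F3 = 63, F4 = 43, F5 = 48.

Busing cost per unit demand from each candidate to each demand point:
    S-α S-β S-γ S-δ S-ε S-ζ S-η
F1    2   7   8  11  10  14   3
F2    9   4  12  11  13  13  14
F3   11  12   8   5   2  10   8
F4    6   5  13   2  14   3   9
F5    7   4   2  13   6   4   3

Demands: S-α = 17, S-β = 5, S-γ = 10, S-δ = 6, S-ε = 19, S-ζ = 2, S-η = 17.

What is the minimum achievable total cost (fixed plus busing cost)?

367

Open {F1, F3, F5}: assign each demand point to its cheapest open site.
  S-α→F1 17×2=34, S-β→F5 5×4=20, S-γ→F5 10×2=20, S-δ→F3 6×5=30, S-ε→F3 19×2=38, S-ζ→F5 2×4=8, S-η→F1 17×3=51
  busing cost 201, fixed 166 → total 367.
Compare {F1, F3, F4, F5}: busing cost 181 + fixed 209 = 390.
Compare {F3, F5}: busing cost 286 + fixed 111 = 397.
Compare {F1, F4, F5}: busing cost 257 + fixed 146 = 403.
All other subsets cost ≥ 390. Minimum total cost: 367.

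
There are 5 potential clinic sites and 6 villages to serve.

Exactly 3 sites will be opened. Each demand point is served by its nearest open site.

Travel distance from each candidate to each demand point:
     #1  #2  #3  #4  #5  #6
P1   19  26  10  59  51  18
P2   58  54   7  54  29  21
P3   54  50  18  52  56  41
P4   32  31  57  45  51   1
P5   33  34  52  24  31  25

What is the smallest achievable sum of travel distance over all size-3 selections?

111

Open {P1, P4, P5}.
  #1→P1 19, #2→P1 26, #3→P1 10, #4→P5 24, #5→P5 31, #6→P4 1  ⇒ total 111.
Compare {P1, P2, P5}: total 123.
Compare {P2, P4, P5}: total 124.
No size-3 selection does better; minimum is 111.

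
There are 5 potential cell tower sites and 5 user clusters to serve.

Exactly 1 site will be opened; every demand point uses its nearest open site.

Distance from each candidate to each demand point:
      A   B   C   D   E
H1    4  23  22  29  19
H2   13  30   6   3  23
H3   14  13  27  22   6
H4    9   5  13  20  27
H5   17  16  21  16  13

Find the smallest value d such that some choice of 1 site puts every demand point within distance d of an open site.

Open {H5}.
  Farthest demand point is C at distance 21 (to H5); all others are ≤ 21.
With {H3} the worst case is 27.
With {H4} the worst case is 27.
No size-1 selection achieves below 21.

21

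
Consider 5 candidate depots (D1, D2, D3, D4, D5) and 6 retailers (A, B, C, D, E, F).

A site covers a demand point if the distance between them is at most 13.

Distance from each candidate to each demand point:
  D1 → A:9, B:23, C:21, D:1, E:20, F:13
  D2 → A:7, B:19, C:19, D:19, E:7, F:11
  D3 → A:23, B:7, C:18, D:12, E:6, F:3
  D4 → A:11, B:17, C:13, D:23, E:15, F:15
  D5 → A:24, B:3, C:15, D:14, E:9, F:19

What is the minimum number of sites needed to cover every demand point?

2

Coverage sets (demand points within 13 of each site):
  D1: {A, D, F}
  D2: {A, E, F}
  D3: {B, D, E, F}
  D4: {A, C}
  D5: {B, E}
No single site covers all 6 demand points.
But {D3, D4} covers everything, so the minimum is 2.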